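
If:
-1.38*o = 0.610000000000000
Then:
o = -0.44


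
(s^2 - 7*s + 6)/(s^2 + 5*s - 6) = (s - 6)/(s + 6)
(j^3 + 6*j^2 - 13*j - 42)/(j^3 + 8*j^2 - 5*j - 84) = (j + 2)/(j + 4)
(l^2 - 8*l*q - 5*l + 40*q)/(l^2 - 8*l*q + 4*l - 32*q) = (l - 5)/(l + 4)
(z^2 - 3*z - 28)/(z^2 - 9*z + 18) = (z^2 - 3*z - 28)/(z^2 - 9*z + 18)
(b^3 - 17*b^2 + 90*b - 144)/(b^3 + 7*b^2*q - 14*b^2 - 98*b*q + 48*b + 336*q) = (b - 3)/(b + 7*q)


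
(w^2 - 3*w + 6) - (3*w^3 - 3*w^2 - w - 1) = -3*w^3 + 4*w^2 - 2*w + 7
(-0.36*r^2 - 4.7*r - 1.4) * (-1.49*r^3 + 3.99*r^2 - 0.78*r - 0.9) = 0.5364*r^5 + 5.5666*r^4 - 16.3862*r^3 - 1.596*r^2 + 5.322*r + 1.26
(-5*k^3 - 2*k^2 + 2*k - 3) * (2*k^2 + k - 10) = -10*k^5 - 9*k^4 + 52*k^3 + 16*k^2 - 23*k + 30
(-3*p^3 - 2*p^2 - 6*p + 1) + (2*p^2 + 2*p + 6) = -3*p^3 - 4*p + 7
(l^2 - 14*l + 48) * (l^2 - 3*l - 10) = l^4 - 17*l^3 + 80*l^2 - 4*l - 480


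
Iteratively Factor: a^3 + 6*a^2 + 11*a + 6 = (a + 3)*(a^2 + 3*a + 2) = (a + 2)*(a + 3)*(a + 1)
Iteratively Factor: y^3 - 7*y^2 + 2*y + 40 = (y - 5)*(y^2 - 2*y - 8) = (y - 5)*(y - 4)*(y + 2)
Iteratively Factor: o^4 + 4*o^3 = (o)*(o^3 + 4*o^2) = o*(o + 4)*(o^2) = o^2*(o + 4)*(o)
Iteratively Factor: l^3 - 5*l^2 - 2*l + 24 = (l + 2)*(l^2 - 7*l + 12) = (l - 3)*(l + 2)*(l - 4)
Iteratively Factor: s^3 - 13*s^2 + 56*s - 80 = (s - 5)*(s^2 - 8*s + 16) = (s - 5)*(s - 4)*(s - 4)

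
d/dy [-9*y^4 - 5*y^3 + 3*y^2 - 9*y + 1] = -36*y^3 - 15*y^2 + 6*y - 9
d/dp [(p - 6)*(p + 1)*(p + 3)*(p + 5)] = 4*p^3 + 9*p^2 - 62*p - 123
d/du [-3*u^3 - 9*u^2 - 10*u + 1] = -9*u^2 - 18*u - 10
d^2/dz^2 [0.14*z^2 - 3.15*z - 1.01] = 0.280000000000000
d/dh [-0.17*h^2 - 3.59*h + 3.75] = -0.34*h - 3.59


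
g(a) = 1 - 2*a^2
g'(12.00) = -48.00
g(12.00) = -287.00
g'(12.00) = -48.00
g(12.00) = -287.00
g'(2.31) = -9.24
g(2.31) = -9.67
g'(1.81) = -7.24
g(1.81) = -5.55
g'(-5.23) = 20.92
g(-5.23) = -53.71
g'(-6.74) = 26.96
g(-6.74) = -89.86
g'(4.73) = -18.92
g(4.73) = -43.75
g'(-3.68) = 14.72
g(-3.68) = -26.08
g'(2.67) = -10.68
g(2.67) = -13.26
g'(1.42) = -5.68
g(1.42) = -3.03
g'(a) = -4*a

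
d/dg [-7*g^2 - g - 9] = -14*g - 1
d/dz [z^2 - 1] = 2*z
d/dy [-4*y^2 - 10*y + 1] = -8*y - 10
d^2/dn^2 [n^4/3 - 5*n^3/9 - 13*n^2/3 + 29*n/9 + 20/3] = 4*n^2 - 10*n/3 - 26/3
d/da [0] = 0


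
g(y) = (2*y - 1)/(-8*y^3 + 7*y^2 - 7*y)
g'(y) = (2*y - 1)*(24*y^2 - 14*y + 7)/(-8*y^3 + 7*y^2 - 7*y)^2 + 2/(-8*y^3 + 7*y^2 - 7*y) = (32*y^3 - 38*y^2 + 14*y - 7)/(y^2*(64*y^4 - 112*y^3 + 161*y^2 - 98*y + 49))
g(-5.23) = -0.01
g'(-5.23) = -0.00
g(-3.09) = -0.02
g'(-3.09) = -0.01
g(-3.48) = -0.02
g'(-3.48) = -0.01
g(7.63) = -0.00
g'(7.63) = 0.00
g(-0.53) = -0.30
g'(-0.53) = -0.63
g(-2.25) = -0.04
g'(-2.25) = -0.03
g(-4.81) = -0.01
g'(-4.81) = -0.00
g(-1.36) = -0.09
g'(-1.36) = -0.10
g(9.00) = 0.00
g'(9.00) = 0.00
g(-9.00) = 0.00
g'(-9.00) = 0.00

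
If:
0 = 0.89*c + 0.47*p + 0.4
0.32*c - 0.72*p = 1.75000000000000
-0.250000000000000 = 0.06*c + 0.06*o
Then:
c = 0.68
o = -4.84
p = -2.13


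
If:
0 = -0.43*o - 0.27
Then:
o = -0.63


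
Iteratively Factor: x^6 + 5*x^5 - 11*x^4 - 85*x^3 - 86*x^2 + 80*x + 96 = (x - 4)*(x^5 + 9*x^4 + 25*x^3 + 15*x^2 - 26*x - 24) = (x - 4)*(x + 3)*(x^4 + 6*x^3 + 7*x^2 - 6*x - 8) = (x - 4)*(x + 2)*(x + 3)*(x^3 + 4*x^2 - x - 4) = (x - 4)*(x + 2)*(x + 3)*(x + 4)*(x^2 - 1) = (x - 4)*(x - 1)*(x + 2)*(x + 3)*(x + 4)*(x + 1)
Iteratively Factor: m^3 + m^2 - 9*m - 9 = (m - 3)*(m^2 + 4*m + 3) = (m - 3)*(m + 3)*(m + 1)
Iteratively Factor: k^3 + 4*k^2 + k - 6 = (k + 3)*(k^2 + k - 2) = (k - 1)*(k + 3)*(k + 2)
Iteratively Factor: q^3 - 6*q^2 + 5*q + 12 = (q - 3)*(q^2 - 3*q - 4) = (q - 4)*(q - 3)*(q + 1)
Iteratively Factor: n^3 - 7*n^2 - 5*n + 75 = (n + 3)*(n^2 - 10*n + 25) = (n - 5)*(n + 3)*(n - 5)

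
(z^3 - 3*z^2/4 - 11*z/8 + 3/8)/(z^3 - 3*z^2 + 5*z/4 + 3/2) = (4*z^2 + 3*z - 1)/(2*(2*z^2 - 3*z - 2))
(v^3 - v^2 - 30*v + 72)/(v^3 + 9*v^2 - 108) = (v - 4)/(v + 6)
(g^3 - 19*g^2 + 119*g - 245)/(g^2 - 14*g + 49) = g - 5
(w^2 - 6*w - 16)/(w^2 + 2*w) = (w - 8)/w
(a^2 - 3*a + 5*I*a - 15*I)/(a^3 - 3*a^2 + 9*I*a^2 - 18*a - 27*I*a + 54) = (a + 5*I)/(a^2 + 9*I*a - 18)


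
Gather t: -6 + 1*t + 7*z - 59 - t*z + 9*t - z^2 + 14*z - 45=t*(10 - z) - z^2 + 21*z - 110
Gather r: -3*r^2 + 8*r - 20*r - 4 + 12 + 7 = -3*r^2 - 12*r + 15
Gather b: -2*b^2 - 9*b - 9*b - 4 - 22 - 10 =-2*b^2 - 18*b - 36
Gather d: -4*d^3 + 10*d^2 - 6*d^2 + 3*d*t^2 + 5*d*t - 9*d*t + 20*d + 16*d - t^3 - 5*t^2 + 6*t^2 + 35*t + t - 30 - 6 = -4*d^3 + 4*d^2 + d*(3*t^2 - 4*t + 36) - t^3 + t^2 + 36*t - 36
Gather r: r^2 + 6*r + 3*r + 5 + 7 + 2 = r^2 + 9*r + 14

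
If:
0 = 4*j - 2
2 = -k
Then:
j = 1/2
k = -2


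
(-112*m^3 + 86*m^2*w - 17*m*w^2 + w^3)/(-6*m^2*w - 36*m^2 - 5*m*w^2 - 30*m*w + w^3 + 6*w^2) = (112*m^3 - 86*m^2*w + 17*m*w^2 - w^3)/(6*m^2*w + 36*m^2 + 5*m*w^2 + 30*m*w - w^3 - 6*w^2)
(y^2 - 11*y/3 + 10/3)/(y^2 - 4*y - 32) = (-3*y^2 + 11*y - 10)/(3*(-y^2 + 4*y + 32))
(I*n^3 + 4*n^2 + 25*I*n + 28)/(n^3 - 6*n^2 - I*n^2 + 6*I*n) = (I*n^2 + 3*n + 28*I)/(n*(n - 6))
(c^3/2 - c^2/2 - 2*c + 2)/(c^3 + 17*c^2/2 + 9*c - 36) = (c^3 - c^2 - 4*c + 4)/(2*c^3 + 17*c^2 + 18*c - 72)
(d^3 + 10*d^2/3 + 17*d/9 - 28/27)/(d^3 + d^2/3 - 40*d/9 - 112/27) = (9*d^2 + 18*d - 7)/(9*d^2 - 9*d - 28)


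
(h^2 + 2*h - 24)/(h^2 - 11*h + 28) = (h + 6)/(h - 7)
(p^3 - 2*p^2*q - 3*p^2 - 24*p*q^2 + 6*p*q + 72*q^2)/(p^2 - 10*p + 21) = (p^2 - 2*p*q - 24*q^2)/(p - 7)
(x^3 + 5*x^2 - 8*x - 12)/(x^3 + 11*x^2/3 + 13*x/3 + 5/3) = 3*(x^2 + 4*x - 12)/(3*x^2 + 8*x + 5)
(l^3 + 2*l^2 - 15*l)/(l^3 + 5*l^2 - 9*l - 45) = l/(l + 3)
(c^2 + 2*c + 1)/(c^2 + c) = (c + 1)/c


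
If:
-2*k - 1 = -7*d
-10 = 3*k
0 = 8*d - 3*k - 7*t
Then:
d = -17/21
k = -10/3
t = 74/147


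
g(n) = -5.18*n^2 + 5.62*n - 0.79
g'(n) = 5.62 - 10.36*n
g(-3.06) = -66.49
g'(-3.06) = 37.32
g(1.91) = -8.95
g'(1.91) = -14.17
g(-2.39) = -43.81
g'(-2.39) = 30.38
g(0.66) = 0.66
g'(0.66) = -1.22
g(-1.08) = -12.90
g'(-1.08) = 16.81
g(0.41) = 0.64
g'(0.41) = 1.37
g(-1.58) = -22.60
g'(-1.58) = 21.99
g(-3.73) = -93.82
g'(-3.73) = 44.26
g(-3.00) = -64.27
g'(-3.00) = 36.70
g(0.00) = -0.79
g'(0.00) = 5.62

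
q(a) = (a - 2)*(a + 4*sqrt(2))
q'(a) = 2*a - 2 + 4*sqrt(2)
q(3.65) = 15.36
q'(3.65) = 10.96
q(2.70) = 5.85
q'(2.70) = 9.06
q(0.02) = -11.24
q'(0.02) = 3.70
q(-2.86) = -13.59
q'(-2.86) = -2.06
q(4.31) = 23.02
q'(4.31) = 12.28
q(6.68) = 57.74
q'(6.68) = 17.02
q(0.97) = -6.83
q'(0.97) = 5.60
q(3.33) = 11.95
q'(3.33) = 10.32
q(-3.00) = -13.28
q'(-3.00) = -2.34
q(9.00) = 102.60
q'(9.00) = 21.66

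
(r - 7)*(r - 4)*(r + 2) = r^3 - 9*r^2 + 6*r + 56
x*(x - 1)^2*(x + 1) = x^4 - x^3 - x^2 + x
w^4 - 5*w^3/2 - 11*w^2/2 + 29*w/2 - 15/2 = (w - 3)*(w - 1)^2*(w + 5/2)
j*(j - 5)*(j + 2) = j^3 - 3*j^2 - 10*j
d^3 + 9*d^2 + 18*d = d*(d + 3)*(d + 6)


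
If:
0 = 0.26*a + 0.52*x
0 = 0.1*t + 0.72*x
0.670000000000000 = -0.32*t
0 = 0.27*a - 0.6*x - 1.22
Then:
No Solution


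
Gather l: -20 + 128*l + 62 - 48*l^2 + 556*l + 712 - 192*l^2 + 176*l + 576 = -240*l^2 + 860*l + 1330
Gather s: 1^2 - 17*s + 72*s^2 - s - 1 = 72*s^2 - 18*s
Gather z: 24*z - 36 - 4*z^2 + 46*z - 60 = -4*z^2 + 70*z - 96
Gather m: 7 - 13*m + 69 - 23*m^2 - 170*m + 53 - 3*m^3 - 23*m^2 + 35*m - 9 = -3*m^3 - 46*m^2 - 148*m + 120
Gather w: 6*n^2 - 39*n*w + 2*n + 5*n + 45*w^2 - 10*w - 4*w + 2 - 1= 6*n^2 + 7*n + 45*w^2 + w*(-39*n - 14) + 1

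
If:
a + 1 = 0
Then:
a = -1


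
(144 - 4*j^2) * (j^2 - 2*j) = -4*j^4 + 8*j^3 + 144*j^2 - 288*j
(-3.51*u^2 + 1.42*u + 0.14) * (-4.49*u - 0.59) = 15.7599*u^3 - 4.3049*u^2 - 1.4664*u - 0.0826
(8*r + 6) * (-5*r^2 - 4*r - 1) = -40*r^3 - 62*r^2 - 32*r - 6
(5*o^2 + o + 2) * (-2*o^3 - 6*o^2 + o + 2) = -10*o^5 - 32*o^4 - 5*o^3 - o^2 + 4*o + 4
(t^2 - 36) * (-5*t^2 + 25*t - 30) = -5*t^4 + 25*t^3 + 150*t^2 - 900*t + 1080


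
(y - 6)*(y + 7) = y^2 + y - 42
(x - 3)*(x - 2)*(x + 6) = x^3 + x^2 - 24*x + 36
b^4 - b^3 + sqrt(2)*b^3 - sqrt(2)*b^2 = b^2*(b - 1)*(b + sqrt(2))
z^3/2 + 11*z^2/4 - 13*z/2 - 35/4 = (z/2 + 1/2)*(z - 5/2)*(z + 7)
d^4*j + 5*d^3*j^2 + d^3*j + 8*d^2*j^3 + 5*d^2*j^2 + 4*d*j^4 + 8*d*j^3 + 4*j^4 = (d + j)*(d + 2*j)^2*(d*j + j)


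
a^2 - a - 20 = (a - 5)*(a + 4)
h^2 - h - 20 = (h - 5)*(h + 4)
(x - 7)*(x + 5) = x^2 - 2*x - 35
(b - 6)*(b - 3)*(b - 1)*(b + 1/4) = b^4 - 39*b^3/4 + 49*b^2/2 - 45*b/4 - 9/2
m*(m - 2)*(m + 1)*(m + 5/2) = m^4 + 3*m^3/2 - 9*m^2/2 - 5*m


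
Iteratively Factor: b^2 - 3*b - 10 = (b - 5)*(b + 2)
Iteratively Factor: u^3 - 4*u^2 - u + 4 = (u - 4)*(u^2 - 1) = (u - 4)*(u + 1)*(u - 1)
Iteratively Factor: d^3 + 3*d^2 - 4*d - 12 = (d - 2)*(d^2 + 5*d + 6) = (d - 2)*(d + 2)*(d + 3)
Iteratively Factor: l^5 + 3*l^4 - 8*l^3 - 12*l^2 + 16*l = (l - 2)*(l^4 + 5*l^3 + 2*l^2 - 8*l) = l*(l - 2)*(l^3 + 5*l^2 + 2*l - 8) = l*(l - 2)*(l + 2)*(l^2 + 3*l - 4) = l*(l - 2)*(l + 2)*(l + 4)*(l - 1)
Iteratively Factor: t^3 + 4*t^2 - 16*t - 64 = (t + 4)*(t^2 - 16) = (t - 4)*(t + 4)*(t + 4)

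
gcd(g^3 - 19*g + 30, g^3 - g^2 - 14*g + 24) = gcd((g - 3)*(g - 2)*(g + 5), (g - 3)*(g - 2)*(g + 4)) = g^2 - 5*g + 6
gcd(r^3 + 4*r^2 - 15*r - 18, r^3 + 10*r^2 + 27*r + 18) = r^2 + 7*r + 6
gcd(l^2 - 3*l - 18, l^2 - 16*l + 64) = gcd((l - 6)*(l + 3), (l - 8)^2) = 1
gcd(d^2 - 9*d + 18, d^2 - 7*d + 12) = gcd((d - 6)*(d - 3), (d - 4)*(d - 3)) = d - 3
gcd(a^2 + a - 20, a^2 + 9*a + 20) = a + 5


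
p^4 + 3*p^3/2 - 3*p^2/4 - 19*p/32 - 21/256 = (p - 3/4)*(p + 1/4)^2*(p + 7/4)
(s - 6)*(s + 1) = s^2 - 5*s - 6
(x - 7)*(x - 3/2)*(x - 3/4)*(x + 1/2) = x^4 - 35*x^3/4 + 49*x^2/4 + 9*x/16 - 63/16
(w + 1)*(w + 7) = w^2 + 8*w + 7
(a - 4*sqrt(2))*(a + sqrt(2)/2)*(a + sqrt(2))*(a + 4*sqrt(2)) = a^4 + 3*sqrt(2)*a^3/2 - 31*a^2 - 48*sqrt(2)*a - 32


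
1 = 1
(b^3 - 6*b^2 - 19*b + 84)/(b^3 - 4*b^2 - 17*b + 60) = (b - 7)/(b - 5)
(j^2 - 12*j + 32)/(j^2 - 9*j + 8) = (j - 4)/(j - 1)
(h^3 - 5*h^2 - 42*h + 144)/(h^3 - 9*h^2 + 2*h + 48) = (h + 6)/(h + 2)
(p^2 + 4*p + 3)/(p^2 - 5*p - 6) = (p + 3)/(p - 6)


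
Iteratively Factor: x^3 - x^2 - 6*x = (x)*(x^2 - x - 6) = x*(x + 2)*(x - 3)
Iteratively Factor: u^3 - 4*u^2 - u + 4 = (u - 1)*(u^2 - 3*u - 4) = (u - 1)*(u + 1)*(u - 4)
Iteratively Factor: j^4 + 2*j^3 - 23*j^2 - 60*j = (j + 3)*(j^3 - j^2 - 20*j) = (j - 5)*(j + 3)*(j^2 + 4*j) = j*(j - 5)*(j + 3)*(j + 4)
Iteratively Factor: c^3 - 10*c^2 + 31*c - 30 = (c - 5)*(c^2 - 5*c + 6) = (c - 5)*(c - 3)*(c - 2)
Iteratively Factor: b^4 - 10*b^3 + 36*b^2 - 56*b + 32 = (b - 2)*(b^3 - 8*b^2 + 20*b - 16) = (b - 2)^2*(b^2 - 6*b + 8) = (b - 2)^3*(b - 4)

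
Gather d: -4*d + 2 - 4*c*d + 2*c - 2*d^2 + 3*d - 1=2*c - 2*d^2 + d*(-4*c - 1) + 1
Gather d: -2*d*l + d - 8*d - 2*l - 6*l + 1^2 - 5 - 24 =d*(-2*l - 7) - 8*l - 28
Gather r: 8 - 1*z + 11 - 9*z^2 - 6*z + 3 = -9*z^2 - 7*z + 22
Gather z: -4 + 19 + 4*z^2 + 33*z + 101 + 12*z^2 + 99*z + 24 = 16*z^2 + 132*z + 140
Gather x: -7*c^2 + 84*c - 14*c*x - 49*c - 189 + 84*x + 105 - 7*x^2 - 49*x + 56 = -7*c^2 + 35*c - 7*x^2 + x*(35 - 14*c) - 28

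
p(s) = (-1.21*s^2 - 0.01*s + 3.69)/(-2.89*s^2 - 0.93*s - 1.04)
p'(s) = (-2.42*s - 0.01)/(-2.89*s^2 - 0.93*s - 1.04) + (5.78*s + 0.93)*(-1.21*s^2 - 0.01*s + 3.69)/(-2.89*s^2 - 0.93*s - 1.04)^2 = (1.0964*s^2 + 23.845*s + 3.4421)/(8.3521*s^4 + 5.3754*s^3 + 6.8761*s^2 + 1.9344*s + 1.0816)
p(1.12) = -0.38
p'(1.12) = 0.97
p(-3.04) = 0.30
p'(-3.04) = -0.09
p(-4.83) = 0.38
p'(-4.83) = -0.02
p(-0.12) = -3.79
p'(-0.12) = 0.63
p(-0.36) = -3.28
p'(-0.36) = -4.29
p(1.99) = 0.08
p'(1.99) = 0.27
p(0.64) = -1.13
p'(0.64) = 2.41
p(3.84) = 0.30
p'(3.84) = 0.05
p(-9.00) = 0.42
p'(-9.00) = -0.00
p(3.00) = 0.24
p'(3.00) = 0.10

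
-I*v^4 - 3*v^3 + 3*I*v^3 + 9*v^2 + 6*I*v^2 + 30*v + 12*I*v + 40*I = (v - 5)*(v + 2)*(v - 4*I)*(-I*v + 1)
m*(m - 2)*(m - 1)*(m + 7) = m^4 + 4*m^3 - 19*m^2 + 14*m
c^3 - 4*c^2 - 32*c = c*(c - 8)*(c + 4)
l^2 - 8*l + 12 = (l - 6)*(l - 2)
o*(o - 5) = o^2 - 5*o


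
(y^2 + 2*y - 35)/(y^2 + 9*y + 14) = (y - 5)/(y + 2)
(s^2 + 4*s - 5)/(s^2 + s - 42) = (s^2 + 4*s - 5)/(s^2 + s - 42)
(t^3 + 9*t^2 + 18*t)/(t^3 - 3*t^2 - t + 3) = t*(t^2 + 9*t + 18)/(t^3 - 3*t^2 - t + 3)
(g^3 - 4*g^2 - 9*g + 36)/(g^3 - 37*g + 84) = (g + 3)/(g + 7)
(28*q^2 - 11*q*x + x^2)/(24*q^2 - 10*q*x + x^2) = (-7*q + x)/(-6*q + x)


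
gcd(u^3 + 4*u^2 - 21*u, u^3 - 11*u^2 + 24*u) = u^2 - 3*u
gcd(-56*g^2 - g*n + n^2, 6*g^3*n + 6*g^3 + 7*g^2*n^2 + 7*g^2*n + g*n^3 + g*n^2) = 1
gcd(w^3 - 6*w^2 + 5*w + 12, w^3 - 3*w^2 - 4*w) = w^2 - 3*w - 4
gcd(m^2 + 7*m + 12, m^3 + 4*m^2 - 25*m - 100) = m + 4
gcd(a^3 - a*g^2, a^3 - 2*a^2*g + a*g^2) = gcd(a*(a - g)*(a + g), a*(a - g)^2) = a^2 - a*g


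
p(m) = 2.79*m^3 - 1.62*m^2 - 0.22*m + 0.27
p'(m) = 8.37*m^2 - 3.24*m - 0.22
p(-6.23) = -735.87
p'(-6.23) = 344.83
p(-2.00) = -28.09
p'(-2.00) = 39.74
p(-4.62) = -308.42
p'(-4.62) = 193.40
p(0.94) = 0.95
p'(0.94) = 4.13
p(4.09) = 163.16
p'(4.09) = 126.54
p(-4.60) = -304.56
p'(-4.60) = 191.79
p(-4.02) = -206.28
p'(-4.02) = 148.07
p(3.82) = 131.31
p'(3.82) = 109.54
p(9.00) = 1900.98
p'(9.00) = 648.59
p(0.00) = 0.27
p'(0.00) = -0.22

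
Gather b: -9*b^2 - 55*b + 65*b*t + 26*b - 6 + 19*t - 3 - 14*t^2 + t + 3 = -9*b^2 + b*(65*t - 29) - 14*t^2 + 20*t - 6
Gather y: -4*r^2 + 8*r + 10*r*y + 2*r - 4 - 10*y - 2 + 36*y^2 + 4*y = -4*r^2 + 10*r + 36*y^2 + y*(10*r - 6) - 6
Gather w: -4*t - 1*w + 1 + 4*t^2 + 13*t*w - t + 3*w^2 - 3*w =4*t^2 - 5*t + 3*w^2 + w*(13*t - 4) + 1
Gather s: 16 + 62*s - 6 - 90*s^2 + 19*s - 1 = -90*s^2 + 81*s + 9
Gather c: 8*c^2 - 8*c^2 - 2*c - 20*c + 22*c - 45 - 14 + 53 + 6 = 0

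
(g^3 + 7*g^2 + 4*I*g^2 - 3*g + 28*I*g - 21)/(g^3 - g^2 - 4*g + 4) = (g^3 + g^2*(7 + 4*I) + g*(-3 + 28*I) - 21)/(g^3 - g^2 - 4*g + 4)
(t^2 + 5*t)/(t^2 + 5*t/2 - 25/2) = 2*t/(2*t - 5)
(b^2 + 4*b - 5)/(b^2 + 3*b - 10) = (b - 1)/(b - 2)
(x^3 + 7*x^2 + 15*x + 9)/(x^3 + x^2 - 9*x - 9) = (x + 3)/(x - 3)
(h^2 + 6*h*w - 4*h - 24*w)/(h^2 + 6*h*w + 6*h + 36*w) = (h - 4)/(h + 6)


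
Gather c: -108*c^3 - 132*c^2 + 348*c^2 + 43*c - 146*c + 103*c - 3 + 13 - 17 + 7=-108*c^3 + 216*c^2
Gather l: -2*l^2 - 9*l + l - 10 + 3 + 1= -2*l^2 - 8*l - 6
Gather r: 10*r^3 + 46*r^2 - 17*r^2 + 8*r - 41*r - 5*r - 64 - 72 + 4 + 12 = 10*r^3 + 29*r^2 - 38*r - 120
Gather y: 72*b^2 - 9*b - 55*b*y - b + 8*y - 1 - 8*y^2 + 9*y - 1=72*b^2 - 10*b - 8*y^2 + y*(17 - 55*b) - 2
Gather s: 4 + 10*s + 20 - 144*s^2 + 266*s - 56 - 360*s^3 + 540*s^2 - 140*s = -360*s^3 + 396*s^2 + 136*s - 32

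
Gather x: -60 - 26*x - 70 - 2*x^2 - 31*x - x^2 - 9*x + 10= -3*x^2 - 66*x - 120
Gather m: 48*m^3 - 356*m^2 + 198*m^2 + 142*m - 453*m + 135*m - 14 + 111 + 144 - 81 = 48*m^3 - 158*m^2 - 176*m + 160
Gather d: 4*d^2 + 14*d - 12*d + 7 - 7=4*d^2 + 2*d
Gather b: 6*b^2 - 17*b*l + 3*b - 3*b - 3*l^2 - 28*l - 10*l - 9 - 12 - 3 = 6*b^2 - 17*b*l - 3*l^2 - 38*l - 24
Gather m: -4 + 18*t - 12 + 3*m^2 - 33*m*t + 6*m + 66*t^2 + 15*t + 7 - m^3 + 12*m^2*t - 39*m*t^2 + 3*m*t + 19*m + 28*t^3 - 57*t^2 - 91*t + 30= -m^3 + m^2*(12*t + 3) + m*(-39*t^2 - 30*t + 25) + 28*t^3 + 9*t^2 - 58*t + 21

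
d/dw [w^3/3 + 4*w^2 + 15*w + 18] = w^2 + 8*w + 15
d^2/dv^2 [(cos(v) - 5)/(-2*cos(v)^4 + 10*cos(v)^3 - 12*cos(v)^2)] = 3*(-645*(1 - cos(v)^2)^2/cos(v)^4 + 60*sin(v)^6/cos(v)^4 + 3*cos(v)^3 + 15*cos(v)^2 + 225*cos(v) + 250/cos(v) - 610/cos(v)^2 - 824/cos(v)^3 + 945/cos(v)^4)/(2*(cos(v) - 3)^3*(cos(v) - 2)^3)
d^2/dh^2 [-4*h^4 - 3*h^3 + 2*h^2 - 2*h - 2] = -48*h^2 - 18*h + 4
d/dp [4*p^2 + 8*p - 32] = 8*p + 8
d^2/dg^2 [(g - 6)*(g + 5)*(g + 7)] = 6*g + 12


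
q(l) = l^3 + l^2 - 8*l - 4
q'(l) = 3*l^2 + 2*l - 8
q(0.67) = -8.61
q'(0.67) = -5.31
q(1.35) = -10.52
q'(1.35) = 0.17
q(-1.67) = 7.49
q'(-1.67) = -2.97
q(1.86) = -8.99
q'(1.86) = 6.10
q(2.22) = -5.89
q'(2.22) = 11.23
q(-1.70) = 7.58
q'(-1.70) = -2.73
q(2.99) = 7.75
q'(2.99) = 24.80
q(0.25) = -5.92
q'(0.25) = -7.31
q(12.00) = 1772.00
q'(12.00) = 448.00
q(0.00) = -4.00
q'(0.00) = -8.00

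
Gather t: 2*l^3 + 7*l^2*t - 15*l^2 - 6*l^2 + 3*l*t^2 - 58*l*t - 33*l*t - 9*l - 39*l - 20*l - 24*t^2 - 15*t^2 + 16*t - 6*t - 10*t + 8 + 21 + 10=2*l^3 - 21*l^2 - 68*l + t^2*(3*l - 39) + t*(7*l^2 - 91*l) + 39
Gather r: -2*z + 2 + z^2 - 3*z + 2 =z^2 - 5*z + 4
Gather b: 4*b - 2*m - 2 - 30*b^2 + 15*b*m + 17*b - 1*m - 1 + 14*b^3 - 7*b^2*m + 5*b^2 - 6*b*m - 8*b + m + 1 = 14*b^3 + b^2*(-7*m - 25) + b*(9*m + 13) - 2*m - 2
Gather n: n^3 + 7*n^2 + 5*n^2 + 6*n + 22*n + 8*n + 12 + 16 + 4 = n^3 + 12*n^2 + 36*n + 32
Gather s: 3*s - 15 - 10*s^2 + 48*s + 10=-10*s^2 + 51*s - 5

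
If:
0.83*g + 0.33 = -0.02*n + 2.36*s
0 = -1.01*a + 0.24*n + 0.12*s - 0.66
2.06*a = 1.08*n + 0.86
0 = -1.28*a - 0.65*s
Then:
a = -1.08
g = 5.71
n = -2.86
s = 2.13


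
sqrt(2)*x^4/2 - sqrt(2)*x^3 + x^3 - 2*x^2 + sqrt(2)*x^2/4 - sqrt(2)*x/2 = x*(x - 2)*(x + sqrt(2)/2)*(sqrt(2)*x/2 + 1/2)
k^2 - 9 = (k - 3)*(k + 3)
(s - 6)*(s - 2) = s^2 - 8*s + 12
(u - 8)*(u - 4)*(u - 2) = u^3 - 14*u^2 + 56*u - 64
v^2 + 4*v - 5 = (v - 1)*(v + 5)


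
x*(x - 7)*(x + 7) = x^3 - 49*x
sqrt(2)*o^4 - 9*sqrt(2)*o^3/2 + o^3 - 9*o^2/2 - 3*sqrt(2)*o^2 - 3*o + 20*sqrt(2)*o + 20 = (o - 4)*(o - 5/2)*(o + 2)*(sqrt(2)*o + 1)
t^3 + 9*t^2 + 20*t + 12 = (t + 1)*(t + 2)*(t + 6)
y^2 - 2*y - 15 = (y - 5)*(y + 3)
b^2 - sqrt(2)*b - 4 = (b - 2*sqrt(2))*(b + sqrt(2))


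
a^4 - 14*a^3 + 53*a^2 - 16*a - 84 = (a - 7)*(a - 6)*(a - 2)*(a + 1)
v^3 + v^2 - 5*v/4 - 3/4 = (v - 1)*(v + 1/2)*(v + 3/2)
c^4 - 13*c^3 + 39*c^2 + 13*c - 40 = (c - 8)*(c - 5)*(c - 1)*(c + 1)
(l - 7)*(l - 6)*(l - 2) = l^3 - 15*l^2 + 68*l - 84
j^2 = j^2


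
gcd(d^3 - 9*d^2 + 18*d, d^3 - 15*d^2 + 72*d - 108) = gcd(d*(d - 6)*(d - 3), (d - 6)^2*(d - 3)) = d^2 - 9*d + 18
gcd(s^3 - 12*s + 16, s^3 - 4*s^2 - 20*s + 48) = s^2 + 2*s - 8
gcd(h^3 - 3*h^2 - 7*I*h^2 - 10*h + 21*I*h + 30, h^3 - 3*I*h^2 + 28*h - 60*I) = h - 2*I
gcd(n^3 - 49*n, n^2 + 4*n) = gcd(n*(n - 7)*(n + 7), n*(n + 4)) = n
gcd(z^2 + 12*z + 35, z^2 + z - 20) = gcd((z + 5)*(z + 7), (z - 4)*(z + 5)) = z + 5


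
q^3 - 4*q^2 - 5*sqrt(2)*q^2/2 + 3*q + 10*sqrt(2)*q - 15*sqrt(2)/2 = (q - 3)*(q - 1)*(q - 5*sqrt(2)/2)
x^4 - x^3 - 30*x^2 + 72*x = x*(x - 4)*(x - 3)*(x + 6)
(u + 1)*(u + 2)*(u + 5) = u^3 + 8*u^2 + 17*u + 10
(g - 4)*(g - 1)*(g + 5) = g^3 - 21*g + 20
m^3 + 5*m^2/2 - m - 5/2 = (m - 1)*(m + 1)*(m + 5/2)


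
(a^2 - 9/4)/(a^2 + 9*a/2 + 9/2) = (a - 3/2)/(a + 3)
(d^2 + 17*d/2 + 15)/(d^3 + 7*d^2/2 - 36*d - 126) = (2*d + 5)/(2*d^2 - 5*d - 42)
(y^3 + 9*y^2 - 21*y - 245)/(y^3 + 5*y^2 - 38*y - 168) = (y^2 + 2*y - 35)/(y^2 - 2*y - 24)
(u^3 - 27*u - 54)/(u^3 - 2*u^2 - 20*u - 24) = (u^2 + 6*u + 9)/(u^2 + 4*u + 4)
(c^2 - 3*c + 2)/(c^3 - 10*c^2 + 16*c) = (c - 1)/(c*(c - 8))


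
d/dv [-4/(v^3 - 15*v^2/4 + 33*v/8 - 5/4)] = 96*(8*v^2 - 20*v + 11)/(8*v^3 - 30*v^2 + 33*v - 10)^2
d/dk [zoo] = 0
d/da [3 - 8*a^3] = -24*a^2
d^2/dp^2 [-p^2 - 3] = -2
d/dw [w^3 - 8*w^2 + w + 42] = 3*w^2 - 16*w + 1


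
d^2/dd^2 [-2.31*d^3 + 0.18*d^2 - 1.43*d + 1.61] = 0.36 - 13.86*d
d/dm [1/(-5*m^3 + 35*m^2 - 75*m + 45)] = (3*m^2 - 14*m + 15)/(5*(m^3 - 7*m^2 + 15*m - 9)^2)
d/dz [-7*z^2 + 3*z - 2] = 3 - 14*z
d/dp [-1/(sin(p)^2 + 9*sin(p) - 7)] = (2*sin(p) + 9)*cos(p)/(sin(p)^2 + 9*sin(p) - 7)^2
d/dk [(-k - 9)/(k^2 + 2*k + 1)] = (k + 17)/(k^3 + 3*k^2 + 3*k + 1)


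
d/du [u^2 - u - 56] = 2*u - 1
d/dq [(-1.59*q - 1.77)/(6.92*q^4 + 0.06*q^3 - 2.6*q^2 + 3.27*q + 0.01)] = (33.0084*q^4 + 49.1844*q^3 - 3.8154*q^2 - 9.204*q + 5.772)/(47.8864*q^8 + 0.8304*q^7 - 35.9804*q^6 + 44.9448*q^5 + 7.2908*q^4 - 17.0028*q^3 + 10.6409*q^2 + 0.0654*q + 0.0001)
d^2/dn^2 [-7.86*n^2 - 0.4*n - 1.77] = -15.7200000000000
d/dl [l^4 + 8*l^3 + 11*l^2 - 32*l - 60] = 4*l^3 + 24*l^2 + 22*l - 32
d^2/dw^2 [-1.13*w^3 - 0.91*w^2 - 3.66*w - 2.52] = -6.78*w - 1.82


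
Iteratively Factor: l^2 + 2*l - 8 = (l + 4)*(l - 2)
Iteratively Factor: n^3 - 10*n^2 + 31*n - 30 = (n - 3)*(n^2 - 7*n + 10) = (n - 3)*(n - 2)*(n - 5)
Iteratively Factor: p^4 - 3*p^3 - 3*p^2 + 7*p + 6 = (p + 1)*(p^3 - 4*p^2 + p + 6) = (p - 3)*(p + 1)*(p^2 - p - 2) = (p - 3)*(p + 1)^2*(p - 2)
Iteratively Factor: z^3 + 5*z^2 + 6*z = (z + 3)*(z^2 + 2*z) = (z + 2)*(z + 3)*(z)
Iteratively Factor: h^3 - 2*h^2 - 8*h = (h - 4)*(h^2 + 2*h) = h*(h - 4)*(h + 2)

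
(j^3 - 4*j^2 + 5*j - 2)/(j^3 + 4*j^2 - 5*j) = (j^2 - 3*j + 2)/(j*(j + 5))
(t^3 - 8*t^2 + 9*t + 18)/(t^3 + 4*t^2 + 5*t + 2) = (t^2 - 9*t + 18)/(t^2 + 3*t + 2)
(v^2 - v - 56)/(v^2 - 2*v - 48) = (v + 7)/(v + 6)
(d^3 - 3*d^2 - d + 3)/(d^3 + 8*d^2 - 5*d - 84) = (d^2 - 1)/(d^2 + 11*d + 28)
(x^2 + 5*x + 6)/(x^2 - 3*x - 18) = (x + 2)/(x - 6)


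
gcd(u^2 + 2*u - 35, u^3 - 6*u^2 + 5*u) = u - 5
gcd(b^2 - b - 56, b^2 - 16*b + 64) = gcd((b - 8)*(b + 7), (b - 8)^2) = b - 8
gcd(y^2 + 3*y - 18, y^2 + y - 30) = y + 6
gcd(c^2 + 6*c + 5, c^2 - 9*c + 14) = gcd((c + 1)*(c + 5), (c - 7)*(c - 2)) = 1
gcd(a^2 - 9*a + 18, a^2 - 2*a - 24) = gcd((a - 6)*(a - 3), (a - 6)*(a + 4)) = a - 6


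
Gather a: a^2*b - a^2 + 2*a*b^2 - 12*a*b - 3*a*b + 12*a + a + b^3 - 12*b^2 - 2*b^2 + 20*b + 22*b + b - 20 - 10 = a^2*(b - 1) + a*(2*b^2 - 15*b + 13) + b^3 - 14*b^2 + 43*b - 30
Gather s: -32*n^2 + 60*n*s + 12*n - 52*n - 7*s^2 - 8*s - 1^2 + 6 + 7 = -32*n^2 - 40*n - 7*s^2 + s*(60*n - 8) + 12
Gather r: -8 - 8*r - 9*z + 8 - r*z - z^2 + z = r*(-z - 8) - z^2 - 8*z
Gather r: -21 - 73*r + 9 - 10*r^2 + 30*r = -10*r^2 - 43*r - 12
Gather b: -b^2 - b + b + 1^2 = 1 - b^2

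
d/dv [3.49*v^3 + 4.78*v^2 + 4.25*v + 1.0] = 10.47*v^2 + 9.56*v + 4.25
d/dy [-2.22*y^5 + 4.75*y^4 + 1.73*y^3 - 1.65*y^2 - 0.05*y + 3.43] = -11.1*y^4 + 19.0*y^3 + 5.19*y^2 - 3.3*y - 0.05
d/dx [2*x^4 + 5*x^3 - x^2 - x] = 8*x^3 + 15*x^2 - 2*x - 1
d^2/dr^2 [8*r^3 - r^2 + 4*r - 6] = 48*r - 2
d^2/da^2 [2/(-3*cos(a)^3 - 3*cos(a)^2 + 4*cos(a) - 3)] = 2*((7*cos(a) - 24*cos(2*a) - 27*cos(3*a))*(3*cos(a)^3 + 3*cos(a)^2 - 4*cos(a) + 3)/4 - 2*(9*cos(a)^2 + 6*cos(a) - 4)^2*sin(a)^2)/(3*cos(a)^3 + 3*cos(a)^2 - 4*cos(a) + 3)^3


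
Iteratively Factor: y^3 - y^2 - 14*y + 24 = (y - 3)*(y^2 + 2*y - 8) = (y - 3)*(y + 4)*(y - 2)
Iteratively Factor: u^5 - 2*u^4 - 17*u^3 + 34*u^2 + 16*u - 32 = (u + 4)*(u^4 - 6*u^3 + 7*u^2 + 6*u - 8) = (u - 1)*(u + 4)*(u^3 - 5*u^2 + 2*u + 8) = (u - 2)*(u - 1)*(u + 4)*(u^2 - 3*u - 4) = (u - 2)*(u - 1)*(u + 1)*(u + 4)*(u - 4)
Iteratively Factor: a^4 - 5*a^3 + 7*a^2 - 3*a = (a - 1)*(a^3 - 4*a^2 + 3*a) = (a - 3)*(a - 1)*(a^2 - a) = a*(a - 3)*(a - 1)*(a - 1)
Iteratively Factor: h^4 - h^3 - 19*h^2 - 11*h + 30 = (h - 1)*(h^3 - 19*h - 30) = (h - 5)*(h - 1)*(h^2 + 5*h + 6) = (h - 5)*(h - 1)*(h + 2)*(h + 3)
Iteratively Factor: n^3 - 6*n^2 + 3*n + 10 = (n - 2)*(n^2 - 4*n - 5) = (n - 2)*(n + 1)*(n - 5)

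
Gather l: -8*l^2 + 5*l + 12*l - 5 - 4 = -8*l^2 + 17*l - 9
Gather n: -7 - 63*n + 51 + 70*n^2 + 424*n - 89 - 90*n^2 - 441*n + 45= -20*n^2 - 80*n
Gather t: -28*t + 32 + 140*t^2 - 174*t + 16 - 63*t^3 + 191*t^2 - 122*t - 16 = -63*t^3 + 331*t^2 - 324*t + 32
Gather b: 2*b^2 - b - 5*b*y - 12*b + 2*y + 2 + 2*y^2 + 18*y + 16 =2*b^2 + b*(-5*y - 13) + 2*y^2 + 20*y + 18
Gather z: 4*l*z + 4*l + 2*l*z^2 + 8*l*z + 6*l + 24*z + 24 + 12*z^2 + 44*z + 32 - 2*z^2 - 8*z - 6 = 10*l + z^2*(2*l + 10) + z*(12*l + 60) + 50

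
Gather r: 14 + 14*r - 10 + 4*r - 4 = 18*r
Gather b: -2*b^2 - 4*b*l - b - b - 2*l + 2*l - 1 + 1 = -2*b^2 + b*(-4*l - 2)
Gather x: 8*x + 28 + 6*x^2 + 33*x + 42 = 6*x^2 + 41*x + 70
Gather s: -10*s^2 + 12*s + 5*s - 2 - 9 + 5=-10*s^2 + 17*s - 6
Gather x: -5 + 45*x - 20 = 45*x - 25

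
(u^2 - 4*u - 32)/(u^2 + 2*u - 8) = (u - 8)/(u - 2)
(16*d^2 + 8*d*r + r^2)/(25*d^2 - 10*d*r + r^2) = (16*d^2 + 8*d*r + r^2)/(25*d^2 - 10*d*r + r^2)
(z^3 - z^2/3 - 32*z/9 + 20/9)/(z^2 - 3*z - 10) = (9*z^2 - 21*z + 10)/(9*(z - 5))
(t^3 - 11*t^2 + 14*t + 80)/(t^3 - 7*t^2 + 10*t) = (t^2 - 6*t - 16)/(t*(t - 2))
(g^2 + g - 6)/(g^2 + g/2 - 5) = 2*(g + 3)/(2*g + 5)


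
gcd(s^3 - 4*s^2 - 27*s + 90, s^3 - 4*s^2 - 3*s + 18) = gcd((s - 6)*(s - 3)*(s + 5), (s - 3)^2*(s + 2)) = s - 3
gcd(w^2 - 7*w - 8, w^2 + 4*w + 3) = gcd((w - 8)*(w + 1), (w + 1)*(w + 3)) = w + 1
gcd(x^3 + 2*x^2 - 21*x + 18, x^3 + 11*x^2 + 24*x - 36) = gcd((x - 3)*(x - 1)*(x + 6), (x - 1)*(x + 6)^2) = x^2 + 5*x - 6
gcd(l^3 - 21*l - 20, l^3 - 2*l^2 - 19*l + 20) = l^2 - l - 20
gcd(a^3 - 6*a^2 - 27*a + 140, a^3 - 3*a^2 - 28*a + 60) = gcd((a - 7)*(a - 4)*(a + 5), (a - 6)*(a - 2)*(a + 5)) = a + 5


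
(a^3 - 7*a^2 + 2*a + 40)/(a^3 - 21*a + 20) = (a^2 - 3*a - 10)/(a^2 + 4*a - 5)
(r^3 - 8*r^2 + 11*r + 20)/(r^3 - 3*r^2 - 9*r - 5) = (r - 4)/(r + 1)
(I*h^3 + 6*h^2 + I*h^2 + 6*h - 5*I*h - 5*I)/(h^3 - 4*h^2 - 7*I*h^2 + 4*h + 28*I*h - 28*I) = (I*h^3 + h^2*(6 + I) + h*(6 - 5*I) - 5*I)/(h^3 + h^2*(-4 - 7*I) + h*(4 + 28*I) - 28*I)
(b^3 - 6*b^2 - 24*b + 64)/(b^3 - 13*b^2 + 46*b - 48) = (b + 4)/(b - 3)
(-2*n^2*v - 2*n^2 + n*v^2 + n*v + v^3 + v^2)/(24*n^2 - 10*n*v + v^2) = (-2*n^2*v - 2*n^2 + n*v^2 + n*v + v^3 + v^2)/(24*n^2 - 10*n*v + v^2)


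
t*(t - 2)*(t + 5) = t^3 + 3*t^2 - 10*t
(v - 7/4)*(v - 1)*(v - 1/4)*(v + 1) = v^4 - 2*v^3 - 9*v^2/16 + 2*v - 7/16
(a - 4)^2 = a^2 - 8*a + 16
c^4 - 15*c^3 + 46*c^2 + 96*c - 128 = (c - 8)^2*(c - 1)*(c + 2)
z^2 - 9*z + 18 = (z - 6)*(z - 3)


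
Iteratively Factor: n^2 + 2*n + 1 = (n + 1)*(n + 1)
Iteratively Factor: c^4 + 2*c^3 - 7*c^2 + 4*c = (c)*(c^3 + 2*c^2 - 7*c + 4) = c*(c - 1)*(c^2 + 3*c - 4) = c*(c - 1)^2*(c + 4)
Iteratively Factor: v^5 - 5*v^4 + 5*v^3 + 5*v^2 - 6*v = (v - 1)*(v^4 - 4*v^3 + v^2 + 6*v) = (v - 2)*(v - 1)*(v^3 - 2*v^2 - 3*v) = (v - 2)*(v - 1)*(v + 1)*(v^2 - 3*v) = (v - 3)*(v - 2)*(v - 1)*(v + 1)*(v)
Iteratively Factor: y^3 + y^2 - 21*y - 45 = (y - 5)*(y^2 + 6*y + 9) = (y - 5)*(y + 3)*(y + 3)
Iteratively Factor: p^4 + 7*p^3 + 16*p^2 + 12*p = (p + 2)*(p^3 + 5*p^2 + 6*p) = (p + 2)^2*(p^2 + 3*p) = (p + 2)^2*(p + 3)*(p)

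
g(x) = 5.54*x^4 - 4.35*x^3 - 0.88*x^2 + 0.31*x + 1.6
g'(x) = 22.16*x^3 - 13.05*x^2 - 1.76*x + 0.31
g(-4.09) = 1833.48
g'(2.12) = 149.07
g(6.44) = 8334.39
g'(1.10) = 12.08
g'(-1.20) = -54.66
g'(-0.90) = -24.83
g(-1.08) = 13.26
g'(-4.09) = -1726.93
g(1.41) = 9.99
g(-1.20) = 18.97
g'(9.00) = 15082.06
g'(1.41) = 34.00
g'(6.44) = 5366.46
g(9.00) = 33109.90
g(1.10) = 3.20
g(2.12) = 68.76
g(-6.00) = 8087.50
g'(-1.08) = -40.93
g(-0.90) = 7.41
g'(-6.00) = -5245.49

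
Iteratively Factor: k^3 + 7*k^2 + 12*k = (k)*(k^2 + 7*k + 12) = k*(k + 4)*(k + 3)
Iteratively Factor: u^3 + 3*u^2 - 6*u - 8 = (u - 2)*(u^2 + 5*u + 4) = (u - 2)*(u + 1)*(u + 4)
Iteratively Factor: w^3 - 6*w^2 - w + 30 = (w + 2)*(w^2 - 8*w + 15) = (w - 5)*(w + 2)*(w - 3)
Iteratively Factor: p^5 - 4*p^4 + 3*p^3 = (p)*(p^4 - 4*p^3 + 3*p^2) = p*(p - 1)*(p^3 - 3*p^2) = p^2*(p - 1)*(p^2 - 3*p) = p^2*(p - 3)*(p - 1)*(p)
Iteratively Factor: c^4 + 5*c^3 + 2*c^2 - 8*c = (c - 1)*(c^3 + 6*c^2 + 8*c) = (c - 1)*(c + 4)*(c^2 + 2*c) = c*(c - 1)*(c + 4)*(c + 2)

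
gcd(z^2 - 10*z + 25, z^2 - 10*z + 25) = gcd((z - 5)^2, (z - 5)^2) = z^2 - 10*z + 25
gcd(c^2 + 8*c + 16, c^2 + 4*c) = c + 4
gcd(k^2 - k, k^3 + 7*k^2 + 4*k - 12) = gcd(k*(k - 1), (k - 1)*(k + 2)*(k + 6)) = k - 1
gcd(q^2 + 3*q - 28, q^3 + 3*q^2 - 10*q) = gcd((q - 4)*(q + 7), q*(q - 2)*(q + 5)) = 1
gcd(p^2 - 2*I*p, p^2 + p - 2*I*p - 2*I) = p - 2*I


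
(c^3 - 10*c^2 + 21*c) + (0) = c^3 - 10*c^2 + 21*c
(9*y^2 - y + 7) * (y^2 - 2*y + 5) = 9*y^4 - 19*y^3 + 54*y^2 - 19*y + 35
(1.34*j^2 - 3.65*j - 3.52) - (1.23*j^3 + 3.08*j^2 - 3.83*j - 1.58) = -1.23*j^3 - 1.74*j^2 + 0.18*j - 1.94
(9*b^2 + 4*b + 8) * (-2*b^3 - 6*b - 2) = -18*b^5 - 8*b^4 - 70*b^3 - 42*b^2 - 56*b - 16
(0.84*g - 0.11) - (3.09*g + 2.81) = -2.25*g - 2.92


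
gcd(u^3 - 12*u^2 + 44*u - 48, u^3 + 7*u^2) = 1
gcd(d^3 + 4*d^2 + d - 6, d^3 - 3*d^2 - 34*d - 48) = d^2 + 5*d + 6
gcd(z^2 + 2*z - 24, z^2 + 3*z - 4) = 1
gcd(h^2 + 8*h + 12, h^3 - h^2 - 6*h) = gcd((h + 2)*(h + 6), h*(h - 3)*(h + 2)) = h + 2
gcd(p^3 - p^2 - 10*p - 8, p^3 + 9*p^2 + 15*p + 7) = p + 1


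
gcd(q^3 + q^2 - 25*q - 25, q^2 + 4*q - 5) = q + 5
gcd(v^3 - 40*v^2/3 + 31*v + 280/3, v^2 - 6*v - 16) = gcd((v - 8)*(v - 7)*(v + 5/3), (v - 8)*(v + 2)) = v - 8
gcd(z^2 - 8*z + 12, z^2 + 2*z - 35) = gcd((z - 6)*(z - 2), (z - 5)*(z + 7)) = 1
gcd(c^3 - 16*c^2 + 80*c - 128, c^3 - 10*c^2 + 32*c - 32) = c^2 - 8*c + 16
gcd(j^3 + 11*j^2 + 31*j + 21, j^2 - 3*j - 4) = j + 1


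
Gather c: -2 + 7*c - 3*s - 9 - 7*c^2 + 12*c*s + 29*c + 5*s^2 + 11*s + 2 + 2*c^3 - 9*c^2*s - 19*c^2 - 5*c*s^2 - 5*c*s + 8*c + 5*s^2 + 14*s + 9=2*c^3 + c^2*(-9*s - 26) + c*(-5*s^2 + 7*s + 44) + 10*s^2 + 22*s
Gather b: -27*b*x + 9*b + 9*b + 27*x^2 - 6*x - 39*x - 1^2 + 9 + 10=b*(18 - 27*x) + 27*x^2 - 45*x + 18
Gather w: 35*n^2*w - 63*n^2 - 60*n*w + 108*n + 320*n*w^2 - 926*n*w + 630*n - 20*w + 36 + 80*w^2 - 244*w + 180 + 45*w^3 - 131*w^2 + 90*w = -63*n^2 + 738*n + 45*w^3 + w^2*(320*n - 51) + w*(35*n^2 - 986*n - 174) + 216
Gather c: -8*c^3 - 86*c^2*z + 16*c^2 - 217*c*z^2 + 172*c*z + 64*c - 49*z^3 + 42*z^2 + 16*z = -8*c^3 + c^2*(16 - 86*z) + c*(-217*z^2 + 172*z + 64) - 49*z^3 + 42*z^2 + 16*z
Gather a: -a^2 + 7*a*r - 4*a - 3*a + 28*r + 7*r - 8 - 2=-a^2 + a*(7*r - 7) + 35*r - 10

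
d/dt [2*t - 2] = 2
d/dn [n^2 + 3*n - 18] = 2*n + 3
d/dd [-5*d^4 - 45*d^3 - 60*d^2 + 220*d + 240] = -20*d^3 - 135*d^2 - 120*d + 220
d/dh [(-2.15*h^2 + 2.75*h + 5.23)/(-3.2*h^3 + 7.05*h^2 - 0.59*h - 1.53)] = (-6.88*h^4 + 17.6*h^3 + 32.089*h^2 - 67.164*h - 1.1218)/(10.24*h^6 - 45.12*h^5 + 53.4785*h^4 + 1.473*h^3 - 21.2249*h^2 + 1.8054*h + 2.3409)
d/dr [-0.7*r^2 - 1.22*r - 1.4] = -1.4*r - 1.22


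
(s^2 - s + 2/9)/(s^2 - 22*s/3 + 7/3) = (s - 2/3)/(s - 7)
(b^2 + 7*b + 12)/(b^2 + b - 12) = (b + 3)/(b - 3)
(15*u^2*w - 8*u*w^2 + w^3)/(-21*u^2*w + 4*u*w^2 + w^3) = (-5*u + w)/(7*u + w)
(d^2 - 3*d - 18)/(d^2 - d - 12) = (d - 6)/(d - 4)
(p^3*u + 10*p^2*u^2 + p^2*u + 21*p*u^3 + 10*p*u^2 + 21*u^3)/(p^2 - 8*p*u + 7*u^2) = u*(p^3 + 10*p^2*u + p^2 + 21*p*u^2 + 10*p*u + 21*u^2)/(p^2 - 8*p*u + 7*u^2)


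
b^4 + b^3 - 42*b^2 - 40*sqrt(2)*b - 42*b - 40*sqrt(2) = (b + 1)*(b - 5*sqrt(2))*(b + sqrt(2))*(b + 4*sqrt(2))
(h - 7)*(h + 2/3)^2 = h^3 - 17*h^2/3 - 80*h/9 - 28/9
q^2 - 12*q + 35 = (q - 7)*(q - 5)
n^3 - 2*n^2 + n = n*(n - 1)^2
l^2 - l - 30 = (l - 6)*(l + 5)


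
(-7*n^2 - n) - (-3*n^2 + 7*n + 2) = -4*n^2 - 8*n - 2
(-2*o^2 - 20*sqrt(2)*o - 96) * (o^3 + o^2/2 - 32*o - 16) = -2*o^5 - 20*sqrt(2)*o^4 - o^4 - 32*o^3 - 10*sqrt(2)*o^3 - 16*o^2 + 640*sqrt(2)*o^2 + 320*sqrt(2)*o + 3072*o + 1536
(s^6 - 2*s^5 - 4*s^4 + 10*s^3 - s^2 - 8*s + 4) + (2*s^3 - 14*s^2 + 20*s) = s^6 - 2*s^5 - 4*s^4 + 12*s^3 - 15*s^2 + 12*s + 4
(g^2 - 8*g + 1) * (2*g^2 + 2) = 2*g^4 - 16*g^3 + 4*g^2 - 16*g + 2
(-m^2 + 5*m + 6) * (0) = 0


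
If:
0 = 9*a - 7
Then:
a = 7/9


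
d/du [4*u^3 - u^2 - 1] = 2*u*(6*u - 1)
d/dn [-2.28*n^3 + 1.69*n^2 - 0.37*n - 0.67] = -6.84*n^2 + 3.38*n - 0.37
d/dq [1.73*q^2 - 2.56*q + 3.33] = 3.46*q - 2.56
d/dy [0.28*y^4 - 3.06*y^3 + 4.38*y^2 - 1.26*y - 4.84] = 1.12*y^3 - 9.18*y^2 + 8.76*y - 1.26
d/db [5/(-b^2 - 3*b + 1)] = 5*(2*b + 3)/(b^2 + 3*b - 1)^2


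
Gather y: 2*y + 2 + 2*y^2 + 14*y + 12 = 2*y^2 + 16*y + 14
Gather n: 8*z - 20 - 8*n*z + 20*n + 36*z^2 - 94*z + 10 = n*(20 - 8*z) + 36*z^2 - 86*z - 10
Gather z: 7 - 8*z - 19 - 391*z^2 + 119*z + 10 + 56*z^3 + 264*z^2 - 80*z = 56*z^3 - 127*z^2 + 31*z - 2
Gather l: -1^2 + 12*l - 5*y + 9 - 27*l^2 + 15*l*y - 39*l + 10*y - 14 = -27*l^2 + l*(15*y - 27) + 5*y - 6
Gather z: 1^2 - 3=-2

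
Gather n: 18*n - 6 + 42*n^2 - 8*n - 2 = 42*n^2 + 10*n - 8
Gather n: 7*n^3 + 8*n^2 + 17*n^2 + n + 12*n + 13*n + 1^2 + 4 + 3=7*n^3 + 25*n^2 + 26*n + 8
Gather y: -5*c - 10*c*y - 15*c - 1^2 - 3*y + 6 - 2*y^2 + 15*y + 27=-20*c - 2*y^2 + y*(12 - 10*c) + 32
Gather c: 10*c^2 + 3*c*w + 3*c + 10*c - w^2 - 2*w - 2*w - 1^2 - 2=10*c^2 + c*(3*w + 13) - w^2 - 4*w - 3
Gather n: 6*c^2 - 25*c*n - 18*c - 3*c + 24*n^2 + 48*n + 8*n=6*c^2 - 21*c + 24*n^2 + n*(56 - 25*c)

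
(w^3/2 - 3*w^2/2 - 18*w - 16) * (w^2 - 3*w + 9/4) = w^5/2 - 3*w^4 - 99*w^3/8 + 277*w^2/8 + 15*w/2 - 36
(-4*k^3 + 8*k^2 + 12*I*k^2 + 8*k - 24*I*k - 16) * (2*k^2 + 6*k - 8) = -8*k^5 - 8*k^4 + 24*I*k^4 + 96*k^3 + 24*I*k^3 - 48*k^2 - 240*I*k^2 - 160*k + 192*I*k + 128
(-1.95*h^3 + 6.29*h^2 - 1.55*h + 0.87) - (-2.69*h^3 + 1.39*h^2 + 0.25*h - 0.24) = 0.74*h^3 + 4.9*h^2 - 1.8*h + 1.11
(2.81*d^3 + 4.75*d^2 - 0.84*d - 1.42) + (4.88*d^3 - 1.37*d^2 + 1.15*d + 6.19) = 7.69*d^3 + 3.38*d^2 + 0.31*d + 4.77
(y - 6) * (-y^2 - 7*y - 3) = -y^3 - y^2 + 39*y + 18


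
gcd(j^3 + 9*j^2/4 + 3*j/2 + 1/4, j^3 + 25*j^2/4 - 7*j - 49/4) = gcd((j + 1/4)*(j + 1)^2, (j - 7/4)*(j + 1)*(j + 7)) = j + 1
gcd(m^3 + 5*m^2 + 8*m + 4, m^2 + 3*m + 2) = m^2 + 3*m + 2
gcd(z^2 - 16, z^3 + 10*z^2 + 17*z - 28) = z + 4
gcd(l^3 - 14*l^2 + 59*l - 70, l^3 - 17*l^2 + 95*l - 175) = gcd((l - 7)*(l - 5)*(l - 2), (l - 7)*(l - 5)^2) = l^2 - 12*l + 35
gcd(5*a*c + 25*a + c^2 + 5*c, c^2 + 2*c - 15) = c + 5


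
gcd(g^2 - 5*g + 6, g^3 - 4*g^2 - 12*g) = 1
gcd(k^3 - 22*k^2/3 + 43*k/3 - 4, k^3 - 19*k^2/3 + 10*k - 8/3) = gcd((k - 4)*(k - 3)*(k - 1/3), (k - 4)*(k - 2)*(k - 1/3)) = k^2 - 13*k/3 + 4/3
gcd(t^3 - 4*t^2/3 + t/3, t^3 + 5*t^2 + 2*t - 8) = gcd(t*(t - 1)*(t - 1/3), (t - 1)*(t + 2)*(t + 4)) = t - 1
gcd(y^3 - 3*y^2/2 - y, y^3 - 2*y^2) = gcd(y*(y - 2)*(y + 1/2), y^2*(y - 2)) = y^2 - 2*y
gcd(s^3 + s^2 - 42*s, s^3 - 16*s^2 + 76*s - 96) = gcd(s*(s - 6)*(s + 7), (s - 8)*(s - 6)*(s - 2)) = s - 6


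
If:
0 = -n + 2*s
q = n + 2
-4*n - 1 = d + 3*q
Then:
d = -14*s - 7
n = 2*s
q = 2*s + 2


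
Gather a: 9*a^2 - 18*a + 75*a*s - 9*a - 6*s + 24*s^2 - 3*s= 9*a^2 + a*(75*s - 27) + 24*s^2 - 9*s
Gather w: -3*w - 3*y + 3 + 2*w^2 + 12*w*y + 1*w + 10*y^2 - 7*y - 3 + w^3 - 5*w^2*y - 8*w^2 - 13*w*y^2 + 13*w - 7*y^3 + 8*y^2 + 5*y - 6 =w^3 + w^2*(-5*y - 6) + w*(-13*y^2 + 12*y + 11) - 7*y^3 + 18*y^2 - 5*y - 6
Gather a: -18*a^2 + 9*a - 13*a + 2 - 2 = -18*a^2 - 4*a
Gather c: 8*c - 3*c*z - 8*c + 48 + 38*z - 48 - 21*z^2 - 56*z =-3*c*z - 21*z^2 - 18*z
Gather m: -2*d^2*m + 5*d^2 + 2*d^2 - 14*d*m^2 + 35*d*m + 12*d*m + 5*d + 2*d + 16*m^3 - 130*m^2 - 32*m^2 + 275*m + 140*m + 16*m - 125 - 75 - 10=7*d^2 + 7*d + 16*m^3 + m^2*(-14*d - 162) + m*(-2*d^2 + 47*d + 431) - 210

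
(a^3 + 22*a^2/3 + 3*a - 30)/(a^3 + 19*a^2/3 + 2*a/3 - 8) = (3*a^2 + 4*a - 15)/(3*a^2 + a - 4)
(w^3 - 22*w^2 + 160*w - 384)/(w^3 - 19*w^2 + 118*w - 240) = (w - 8)/(w - 5)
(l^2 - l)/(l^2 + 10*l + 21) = l*(l - 1)/(l^2 + 10*l + 21)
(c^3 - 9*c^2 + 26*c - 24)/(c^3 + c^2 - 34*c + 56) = (c - 3)/(c + 7)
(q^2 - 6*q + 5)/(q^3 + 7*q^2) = (q^2 - 6*q + 5)/(q^2*(q + 7))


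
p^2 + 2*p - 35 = (p - 5)*(p + 7)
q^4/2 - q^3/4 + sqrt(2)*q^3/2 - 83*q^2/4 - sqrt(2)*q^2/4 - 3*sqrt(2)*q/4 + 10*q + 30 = (q/2 + 1/2)*(q - 3/2)*(q - 4*sqrt(2))*(q + 5*sqrt(2))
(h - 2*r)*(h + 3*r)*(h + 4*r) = h^3 + 5*h^2*r - 2*h*r^2 - 24*r^3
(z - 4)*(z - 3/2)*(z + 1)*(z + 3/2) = z^4 - 3*z^3 - 25*z^2/4 + 27*z/4 + 9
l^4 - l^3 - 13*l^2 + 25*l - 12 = (l - 3)*(l - 1)^2*(l + 4)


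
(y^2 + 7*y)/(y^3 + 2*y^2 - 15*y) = (y + 7)/(y^2 + 2*y - 15)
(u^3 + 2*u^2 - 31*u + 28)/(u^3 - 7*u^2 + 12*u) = (u^2 + 6*u - 7)/(u*(u - 3))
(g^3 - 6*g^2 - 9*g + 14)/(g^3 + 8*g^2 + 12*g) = (g^2 - 8*g + 7)/(g*(g + 6))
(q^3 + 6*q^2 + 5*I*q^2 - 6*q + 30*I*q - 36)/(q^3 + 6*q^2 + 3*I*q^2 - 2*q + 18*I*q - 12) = (q + 3*I)/(q + I)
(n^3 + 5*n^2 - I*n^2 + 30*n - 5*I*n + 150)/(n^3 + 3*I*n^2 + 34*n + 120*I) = (n + 5)/(n + 4*I)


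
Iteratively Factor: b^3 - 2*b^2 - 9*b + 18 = (b - 3)*(b^2 + b - 6) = (b - 3)*(b + 3)*(b - 2)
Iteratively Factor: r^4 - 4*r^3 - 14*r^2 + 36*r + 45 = (r + 3)*(r^3 - 7*r^2 + 7*r + 15) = (r - 3)*(r + 3)*(r^2 - 4*r - 5) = (r - 5)*(r - 3)*(r + 3)*(r + 1)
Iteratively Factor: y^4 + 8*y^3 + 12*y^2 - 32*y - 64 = (y - 2)*(y^3 + 10*y^2 + 32*y + 32) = (y - 2)*(y + 4)*(y^2 + 6*y + 8) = (y - 2)*(y + 4)^2*(y + 2)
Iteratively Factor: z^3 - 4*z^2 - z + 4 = (z - 4)*(z^2 - 1) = (z - 4)*(z + 1)*(z - 1)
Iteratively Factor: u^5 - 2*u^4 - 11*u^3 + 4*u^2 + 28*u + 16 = (u - 4)*(u^4 + 2*u^3 - 3*u^2 - 8*u - 4) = (u - 4)*(u + 1)*(u^3 + u^2 - 4*u - 4) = (u - 4)*(u + 1)^2*(u^2 - 4) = (u - 4)*(u + 1)^2*(u + 2)*(u - 2)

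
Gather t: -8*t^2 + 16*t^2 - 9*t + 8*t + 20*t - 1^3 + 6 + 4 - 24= 8*t^2 + 19*t - 15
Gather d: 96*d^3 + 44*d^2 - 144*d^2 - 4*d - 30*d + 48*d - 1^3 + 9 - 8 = 96*d^3 - 100*d^2 + 14*d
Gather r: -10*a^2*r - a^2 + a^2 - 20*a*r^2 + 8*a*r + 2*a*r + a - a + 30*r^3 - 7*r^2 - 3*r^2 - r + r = 30*r^3 + r^2*(-20*a - 10) + r*(-10*a^2 + 10*a)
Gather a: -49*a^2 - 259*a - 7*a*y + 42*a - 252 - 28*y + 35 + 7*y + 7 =-49*a^2 + a*(-7*y - 217) - 21*y - 210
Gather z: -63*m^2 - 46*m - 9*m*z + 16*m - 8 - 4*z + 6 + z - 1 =-63*m^2 - 30*m + z*(-9*m - 3) - 3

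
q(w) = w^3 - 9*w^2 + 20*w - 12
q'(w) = 3*w^2 - 18*w + 20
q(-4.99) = -460.15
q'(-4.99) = 184.52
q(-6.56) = -812.80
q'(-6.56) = 267.18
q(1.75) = 0.80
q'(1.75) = -2.31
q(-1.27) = -53.96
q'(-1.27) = 47.70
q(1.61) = 1.04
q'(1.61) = -1.20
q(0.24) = -7.70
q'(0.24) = 15.85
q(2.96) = -5.72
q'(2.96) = -7.00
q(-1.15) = -48.42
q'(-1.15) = 44.67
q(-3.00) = -180.00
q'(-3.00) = 101.00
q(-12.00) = -3276.00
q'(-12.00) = 668.00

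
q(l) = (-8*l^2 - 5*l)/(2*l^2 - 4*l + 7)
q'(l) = (4 - 4*l)*(-8*l^2 - 5*l)/(2*l^2 - 4*l + 7)^2 + (-16*l - 5)/(2*l^2 - 4*l + 7)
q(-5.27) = -2.34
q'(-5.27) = 0.25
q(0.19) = -0.20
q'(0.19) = -1.37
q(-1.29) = -0.44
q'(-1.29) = 0.75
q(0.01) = -0.01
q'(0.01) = -0.75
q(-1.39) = -0.52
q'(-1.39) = 0.75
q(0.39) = -0.55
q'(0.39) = -2.19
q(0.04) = -0.03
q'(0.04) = -0.84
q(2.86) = -6.69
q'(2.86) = -0.08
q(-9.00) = -2.94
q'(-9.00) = 0.10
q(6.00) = -5.78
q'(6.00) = 0.27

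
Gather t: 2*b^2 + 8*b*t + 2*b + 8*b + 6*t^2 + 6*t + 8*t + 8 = 2*b^2 + 10*b + 6*t^2 + t*(8*b + 14) + 8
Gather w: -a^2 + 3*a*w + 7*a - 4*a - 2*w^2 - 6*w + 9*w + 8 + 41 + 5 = -a^2 + 3*a - 2*w^2 + w*(3*a + 3) + 54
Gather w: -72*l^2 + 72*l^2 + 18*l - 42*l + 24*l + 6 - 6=0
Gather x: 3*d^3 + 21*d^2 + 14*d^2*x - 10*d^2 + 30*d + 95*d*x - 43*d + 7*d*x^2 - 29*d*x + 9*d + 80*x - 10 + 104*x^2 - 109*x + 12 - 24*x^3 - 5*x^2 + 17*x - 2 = 3*d^3 + 11*d^2 - 4*d - 24*x^3 + x^2*(7*d + 99) + x*(14*d^2 + 66*d - 12)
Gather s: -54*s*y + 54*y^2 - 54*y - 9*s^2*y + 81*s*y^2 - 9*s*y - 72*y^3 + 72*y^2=-9*s^2*y + s*(81*y^2 - 63*y) - 72*y^3 + 126*y^2 - 54*y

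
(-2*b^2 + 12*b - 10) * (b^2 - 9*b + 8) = -2*b^4 + 30*b^3 - 134*b^2 + 186*b - 80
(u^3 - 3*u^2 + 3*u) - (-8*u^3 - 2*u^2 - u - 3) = 9*u^3 - u^2 + 4*u + 3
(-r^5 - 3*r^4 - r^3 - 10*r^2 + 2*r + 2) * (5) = -5*r^5 - 15*r^4 - 5*r^3 - 50*r^2 + 10*r + 10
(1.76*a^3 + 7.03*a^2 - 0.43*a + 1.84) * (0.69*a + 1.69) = 1.2144*a^4 + 7.8251*a^3 + 11.584*a^2 + 0.5429*a + 3.1096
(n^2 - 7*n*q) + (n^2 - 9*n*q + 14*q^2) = 2*n^2 - 16*n*q + 14*q^2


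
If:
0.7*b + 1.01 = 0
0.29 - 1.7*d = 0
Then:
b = -1.44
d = 0.17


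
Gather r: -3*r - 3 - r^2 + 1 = -r^2 - 3*r - 2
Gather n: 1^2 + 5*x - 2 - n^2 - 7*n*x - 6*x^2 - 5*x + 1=-n^2 - 7*n*x - 6*x^2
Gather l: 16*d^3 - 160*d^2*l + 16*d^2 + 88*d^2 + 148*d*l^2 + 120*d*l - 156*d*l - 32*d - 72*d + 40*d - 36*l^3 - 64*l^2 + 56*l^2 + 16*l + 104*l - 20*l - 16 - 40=16*d^3 + 104*d^2 - 64*d - 36*l^3 + l^2*(148*d - 8) + l*(-160*d^2 - 36*d + 100) - 56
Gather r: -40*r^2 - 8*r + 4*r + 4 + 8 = -40*r^2 - 4*r + 12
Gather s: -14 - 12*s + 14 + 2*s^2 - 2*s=2*s^2 - 14*s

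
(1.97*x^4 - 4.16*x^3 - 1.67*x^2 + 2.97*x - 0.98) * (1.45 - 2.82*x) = -5.5554*x^5 + 14.5877*x^4 - 1.3226*x^3 - 10.7969*x^2 + 7.0701*x - 1.421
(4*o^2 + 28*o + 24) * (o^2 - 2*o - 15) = 4*o^4 + 20*o^3 - 92*o^2 - 468*o - 360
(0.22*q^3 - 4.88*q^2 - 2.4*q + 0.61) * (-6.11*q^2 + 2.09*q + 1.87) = -1.3442*q^5 + 30.2766*q^4 + 4.8762*q^3 - 17.8687*q^2 - 3.2131*q + 1.1407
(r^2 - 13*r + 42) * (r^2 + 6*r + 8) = r^4 - 7*r^3 - 28*r^2 + 148*r + 336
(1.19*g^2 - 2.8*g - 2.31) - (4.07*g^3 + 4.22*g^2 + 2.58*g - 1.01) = -4.07*g^3 - 3.03*g^2 - 5.38*g - 1.3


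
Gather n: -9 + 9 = 0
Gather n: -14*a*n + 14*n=n*(14 - 14*a)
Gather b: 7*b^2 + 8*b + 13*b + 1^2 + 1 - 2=7*b^2 + 21*b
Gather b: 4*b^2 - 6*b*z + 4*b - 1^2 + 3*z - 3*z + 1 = 4*b^2 + b*(4 - 6*z)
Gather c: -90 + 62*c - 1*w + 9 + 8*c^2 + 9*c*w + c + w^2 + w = 8*c^2 + c*(9*w + 63) + w^2 - 81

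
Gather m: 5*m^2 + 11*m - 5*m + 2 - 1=5*m^2 + 6*m + 1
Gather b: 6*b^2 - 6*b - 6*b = 6*b^2 - 12*b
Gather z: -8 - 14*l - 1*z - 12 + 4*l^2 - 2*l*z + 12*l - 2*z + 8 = 4*l^2 - 2*l + z*(-2*l - 3) - 12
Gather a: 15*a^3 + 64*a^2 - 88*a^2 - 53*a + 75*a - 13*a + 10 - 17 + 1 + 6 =15*a^3 - 24*a^2 + 9*a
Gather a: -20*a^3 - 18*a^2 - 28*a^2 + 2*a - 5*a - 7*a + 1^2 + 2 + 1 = -20*a^3 - 46*a^2 - 10*a + 4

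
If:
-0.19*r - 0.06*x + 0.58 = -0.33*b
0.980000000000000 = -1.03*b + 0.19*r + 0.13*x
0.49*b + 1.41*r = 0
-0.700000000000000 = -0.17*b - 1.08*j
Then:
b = 1.16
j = 0.47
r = -0.40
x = 17.34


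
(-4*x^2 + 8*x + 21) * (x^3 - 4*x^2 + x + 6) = -4*x^5 + 24*x^4 - 15*x^3 - 100*x^2 + 69*x + 126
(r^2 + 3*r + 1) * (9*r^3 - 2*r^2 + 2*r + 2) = 9*r^5 + 25*r^4 + 5*r^3 + 6*r^2 + 8*r + 2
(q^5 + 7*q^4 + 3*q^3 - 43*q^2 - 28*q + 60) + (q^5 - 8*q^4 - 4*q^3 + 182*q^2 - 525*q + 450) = 2*q^5 - q^4 - q^3 + 139*q^2 - 553*q + 510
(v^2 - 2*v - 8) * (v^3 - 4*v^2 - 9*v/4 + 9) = v^5 - 6*v^4 - 9*v^3/4 + 91*v^2/2 - 72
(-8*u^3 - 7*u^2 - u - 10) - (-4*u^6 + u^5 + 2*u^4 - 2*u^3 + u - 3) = 4*u^6 - u^5 - 2*u^4 - 6*u^3 - 7*u^2 - 2*u - 7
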